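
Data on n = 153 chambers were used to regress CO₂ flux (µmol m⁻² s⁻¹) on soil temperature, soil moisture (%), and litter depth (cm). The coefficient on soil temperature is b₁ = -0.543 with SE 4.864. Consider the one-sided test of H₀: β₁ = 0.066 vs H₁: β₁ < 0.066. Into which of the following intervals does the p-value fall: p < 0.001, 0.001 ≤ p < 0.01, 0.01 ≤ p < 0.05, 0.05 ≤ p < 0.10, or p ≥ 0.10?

p ≥ 0.10

t = (-0.543 − 0.066) / 4.864 = -0.125.
df = n − k − 1 = 153 − 3 − 1 = 149.
One-sided p = P(T_{149} < t) ≈ 0.4503.
So p ≥ 0.10.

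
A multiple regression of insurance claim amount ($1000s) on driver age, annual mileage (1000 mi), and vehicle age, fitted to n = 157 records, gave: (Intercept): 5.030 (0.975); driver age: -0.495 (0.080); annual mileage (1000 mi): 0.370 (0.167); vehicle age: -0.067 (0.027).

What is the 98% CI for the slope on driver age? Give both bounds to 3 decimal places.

Read off: b = -0.495, SE = 0.080 for driver age.
df = n − k − 1 = 157 − 3 − 1 = 153.
t* = t_{0.01, 153} = 2.350967.
Margin = t* × SE = 2.350967 × 0.080 = 0.18808.
CI: -0.495 ± 0.18808 → (-0.683, -0.307).

(-0.683, -0.307)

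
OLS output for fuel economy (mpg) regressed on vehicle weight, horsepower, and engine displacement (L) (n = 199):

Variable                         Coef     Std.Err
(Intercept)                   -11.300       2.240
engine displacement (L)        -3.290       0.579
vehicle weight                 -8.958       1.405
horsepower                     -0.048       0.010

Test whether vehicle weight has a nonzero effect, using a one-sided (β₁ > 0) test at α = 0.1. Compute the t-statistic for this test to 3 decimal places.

t = -6.376

Read off: b = -8.958, SE = 1.405 for vehicle weight.
H₀: β₁ = 0 vs H₁: β₁ > 0.
t = -8.958 / 1.405 = -6.376.
df = n − k − 1 = 199 − 3 − 1 = 195.
One-sided p ≈ 1.0000, which is ≥ 0.1, so fail to reject H₀.
The data do not give significant evidence that the true slope on vehicle weight is positive, holding the other predictors fixed.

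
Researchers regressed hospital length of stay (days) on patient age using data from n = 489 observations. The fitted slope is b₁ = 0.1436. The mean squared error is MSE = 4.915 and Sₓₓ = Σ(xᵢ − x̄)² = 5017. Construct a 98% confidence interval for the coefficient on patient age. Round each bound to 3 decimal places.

(0.071, 0.217)

SE(b₁) = √(MSE/Sₓₓ) = √(4.915/5017) = 0.0312997.
df = n − 2 = 487.
t* = t_{0.01, 487} = 2.334029.
Margin = t* × SE = 2.334029 × 0.0312997 = 0.07305.
CI: 0.1436 ± 0.07305 → (0.071, 0.217).
With 98% confidence, each one-unit increase in patient age is associated with a change of between 0.071 and 0.217 days in hospital length of stay.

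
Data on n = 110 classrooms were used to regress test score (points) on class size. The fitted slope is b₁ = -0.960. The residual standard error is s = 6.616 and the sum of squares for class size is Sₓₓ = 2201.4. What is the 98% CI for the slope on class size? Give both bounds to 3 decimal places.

SE(b₁) = s/√Sₓₓ = 6.616/√2201.4 = 0.141009.
df = n − 2 = 108.
t* = t_{0.01, 108} = 2.361372.
Margin = t* × SE = 2.361372 × 0.141009 = 0.33297.
CI: -0.960 ± 0.33297 → (-1.293, -0.627).
With 98% confidence, each one-unit increase in class size is associated with a change of between -1.293 and -0.627 points in test score.

(-1.293, -0.627)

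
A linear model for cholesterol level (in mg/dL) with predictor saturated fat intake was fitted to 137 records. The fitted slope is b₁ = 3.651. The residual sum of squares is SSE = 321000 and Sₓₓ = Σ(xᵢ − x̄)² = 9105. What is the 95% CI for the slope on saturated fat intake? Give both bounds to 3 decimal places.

(2.640, 4.662)

MSE = SSE/(n − 2) = 321000/135 = 2377.78.
SE(b₁) = √(MSE/Sₓₓ) = √(2377.78/9105) = 0.511029.
df = n − 2 = 135.
t* = t_{0.025, 135} = 1.977692.
Margin = t* × SE = 1.977692 × 0.511029 = 1.01066.
CI: 3.651 ± 1.01066 → (2.640, 4.662).
With 95% confidence, each one-unit increase in saturated fat intake is associated with a change of between 2.640 and 4.662 mg/dL in cholesterol level.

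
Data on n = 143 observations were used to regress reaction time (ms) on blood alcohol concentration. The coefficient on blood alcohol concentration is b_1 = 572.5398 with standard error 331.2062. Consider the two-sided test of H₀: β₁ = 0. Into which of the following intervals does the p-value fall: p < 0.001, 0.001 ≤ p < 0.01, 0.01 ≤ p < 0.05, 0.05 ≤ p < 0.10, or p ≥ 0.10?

t = 572.5398 / 331.2062 = 1.729.
df = n − 2 = 143 − 2 = 141.
Two-sided p = 2·P(T_{141} > |t|) ≈ 0.0861.
So 0.05 ≤ p < 0.10.

0.05 ≤ p < 0.10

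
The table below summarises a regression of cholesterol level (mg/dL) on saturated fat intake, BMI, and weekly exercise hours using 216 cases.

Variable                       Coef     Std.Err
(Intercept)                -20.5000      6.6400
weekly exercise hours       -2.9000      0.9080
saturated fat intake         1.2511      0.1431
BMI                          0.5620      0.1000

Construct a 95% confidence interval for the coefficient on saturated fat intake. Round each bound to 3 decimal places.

(0.969, 1.533)

Read off: b = 1.2511, SE = 0.1431 for saturated fat intake.
df = n − k − 1 = 216 − 3 − 1 = 212.
t* = t_{0.025, 212} = 1.971217.
Margin = t* × SE = 1.971217 × 0.1431 = 0.28208.
CI: 1.2511 ± 0.28208 → (0.969, 1.533).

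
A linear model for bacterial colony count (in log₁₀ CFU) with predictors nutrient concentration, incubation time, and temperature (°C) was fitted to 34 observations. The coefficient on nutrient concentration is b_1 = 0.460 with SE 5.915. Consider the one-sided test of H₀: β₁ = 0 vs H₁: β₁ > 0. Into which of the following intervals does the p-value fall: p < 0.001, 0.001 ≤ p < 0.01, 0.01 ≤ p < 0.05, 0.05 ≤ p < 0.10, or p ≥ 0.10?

p ≥ 0.10

t = 0.460 / 5.915 = 0.078.
df = n − k − 1 = 34 − 3 − 1 = 30.
One-sided p = P(T_{30} > t) ≈ 0.4693.
So p ≥ 0.10.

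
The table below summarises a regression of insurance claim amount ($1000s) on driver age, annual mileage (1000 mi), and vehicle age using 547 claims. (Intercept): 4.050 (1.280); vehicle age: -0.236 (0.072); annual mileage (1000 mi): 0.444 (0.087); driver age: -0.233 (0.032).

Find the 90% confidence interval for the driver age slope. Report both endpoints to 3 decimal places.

Read off: b = -0.233, SE = 0.032 for driver age.
df = n − k − 1 = 547 − 3 − 1 = 543.
t* = t_{0.05, 543} = 1.647665.
Margin = t* × SE = 1.647665 × 0.032 = 0.05273.
CI: -0.233 ± 0.05273 → (-0.286, -0.180).

(-0.286, -0.180)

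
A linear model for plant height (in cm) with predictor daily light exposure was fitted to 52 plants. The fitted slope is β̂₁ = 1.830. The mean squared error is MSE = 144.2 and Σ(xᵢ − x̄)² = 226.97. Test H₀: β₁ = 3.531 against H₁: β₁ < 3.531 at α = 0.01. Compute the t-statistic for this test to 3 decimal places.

SE(β̂₁) = √(MSE/Sₓₓ) = √(144.2/226.97) = 0.797074.
t = (1.830 − 3.531) / 0.797074 = -2.134.
df = n − 2 = 50.
One-sided p ≈ 0.0189, which is ≥ 0.01, so fail to reject H₀.
The data do not give significant evidence that the true slope on daily light exposure is below 3.531 cm per unit.

t = -2.134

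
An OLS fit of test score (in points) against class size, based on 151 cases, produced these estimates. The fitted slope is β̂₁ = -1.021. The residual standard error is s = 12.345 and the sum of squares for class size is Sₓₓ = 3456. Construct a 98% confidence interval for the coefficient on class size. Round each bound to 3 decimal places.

SE(β̂₁) = s/√Sₓₓ = 12.345/√3456 = 0.209993.
df = n − 2 = 149.
t* = t_{0.01, 149} = 2.351635.
Margin = t* × SE = 2.351635 × 0.209993 = 0.49383.
CI: -1.021 ± 0.49383 → (-1.515, -0.527).
With 98% confidence, each one-unit increase in class size is associated with a change of between -1.515 and -0.527 points in test score.

(-1.515, -0.527)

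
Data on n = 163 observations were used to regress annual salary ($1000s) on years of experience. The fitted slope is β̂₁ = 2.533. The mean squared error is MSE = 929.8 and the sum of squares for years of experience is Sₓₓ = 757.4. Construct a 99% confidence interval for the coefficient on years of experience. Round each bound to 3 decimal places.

SE(β̂₁) = √(MSE/Sₓₓ) = √(929.8/757.4) = 1.10798.
df = n − 2 = 161.
t* = t_{0.005, 161} = 2.606711.
Margin = t* × SE = 2.606711 × 1.10798 = 2.88818.
CI: 2.533 ± 2.88818 → (-0.355, 5.421).
With 99% confidence, each one-unit increase in years of experience is associated with a change of between -0.355 and 5.421 $1000s in annual salary.

(-0.355, 5.421)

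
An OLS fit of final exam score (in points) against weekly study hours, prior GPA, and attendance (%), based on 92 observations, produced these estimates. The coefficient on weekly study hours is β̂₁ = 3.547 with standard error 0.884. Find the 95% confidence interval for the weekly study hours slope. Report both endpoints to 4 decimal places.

df = n − k − 1 = 92 − 3 − 1 = 88.
t* = t_{0.025, 88} = 1.98729.
Margin = t* × SE = 1.98729 × 0.884 = 1.756764.
CI: 3.547 ± 1.756764 → (1.7902, 5.3038).
With 95% confidence, each one-unit increase in weekly study hours is associated with a change of between 1.7902 and 5.3038 points in final exam score, holding the other predictors fixed.

(1.7902, 5.3038)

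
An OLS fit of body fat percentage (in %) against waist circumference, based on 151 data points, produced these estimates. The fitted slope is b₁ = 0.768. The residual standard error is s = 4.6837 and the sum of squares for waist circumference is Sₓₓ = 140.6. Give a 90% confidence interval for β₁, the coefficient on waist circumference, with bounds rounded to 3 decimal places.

(0.114, 1.422)

SE(b₁) = s/√Sₓₓ = 4.6837/√140.6 = 0.394999.
df = n − 2 = 149.
t* = t_{0.05, 149} = 1.655145.
Margin = t* × SE = 1.655145 × 0.394999 = 0.65378.
CI: 0.768 ± 0.65378 → (0.114, 1.422).
With 90% confidence, each one-unit increase in waist circumference is associated with a change of between 0.114 and 1.422 % in body fat percentage.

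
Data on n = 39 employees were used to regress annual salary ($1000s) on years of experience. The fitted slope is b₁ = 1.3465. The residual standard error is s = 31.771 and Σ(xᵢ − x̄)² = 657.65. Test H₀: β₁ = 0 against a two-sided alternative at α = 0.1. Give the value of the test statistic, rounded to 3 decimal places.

SE(b₁) = s/√Sₓₓ = 31.771/√657.65 = 1.23889.
t = 1.3465 / 1.23889 = 1.087.
df = n − 2 = 37.
Two-sided p ≈ 0.2841, which is ≥ 0.1, so fail to reject H₀.
The data do not give significant evidence of an association between years of experience and annual salary.

t = 1.087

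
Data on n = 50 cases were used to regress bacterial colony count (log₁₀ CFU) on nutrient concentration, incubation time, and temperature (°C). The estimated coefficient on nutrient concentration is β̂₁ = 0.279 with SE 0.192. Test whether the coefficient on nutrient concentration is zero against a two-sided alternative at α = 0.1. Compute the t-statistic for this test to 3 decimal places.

H₀: β₁ = 0 vs H₁: β₁ ≠ 0.
t = (β̂₁ − β₁⁰)/SE = 0.279 / 0.192 = 1.453.
df = n − k − 1 = 50 − 3 − 1 = 46.
Two-sided p ≈ 0.1530, which is ≥ 0.1, so fail to reject H₀.
The data do not give significant evidence of an association between nutrient concentration and bacterial colony count, after adjusting for the other predictors.

t = 1.453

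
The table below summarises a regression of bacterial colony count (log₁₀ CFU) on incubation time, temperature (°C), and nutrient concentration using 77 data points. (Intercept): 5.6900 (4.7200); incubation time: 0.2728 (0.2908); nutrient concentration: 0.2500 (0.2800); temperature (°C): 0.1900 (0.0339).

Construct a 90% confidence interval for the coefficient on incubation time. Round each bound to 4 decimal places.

Read off: b = 0.2728, SE = 0.2908 for incubation time.
df = n − k − 1 = 77 − 3 − 1 = 73.
t* = t_{0.05, 73} = 1.665996.
Margin = t* × SE = 1.665996 × 0.2908 = 0.484472.
CI: 0.2728 ± 0.484472 → (-0.2117, 0.7573).

(-0.2117, 0.7573)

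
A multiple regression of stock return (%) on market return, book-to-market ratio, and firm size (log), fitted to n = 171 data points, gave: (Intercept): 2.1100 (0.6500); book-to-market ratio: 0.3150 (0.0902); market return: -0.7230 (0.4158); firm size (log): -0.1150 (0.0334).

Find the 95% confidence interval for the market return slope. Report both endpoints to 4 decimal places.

(-1.5439, 0.0979)

Read off: b = -0.7230, SE = 0.4158 for market return.
df = n − k − 1 = 171 − 3 − 1 = 167.
t* = t_{0.025, 167} = 1.974271.
Margin = t* × SE = 1.974271 × 0.4158 = 0.820902.
CI: -0.7230 ± 0.820902 → (-1.5439, 0.0979).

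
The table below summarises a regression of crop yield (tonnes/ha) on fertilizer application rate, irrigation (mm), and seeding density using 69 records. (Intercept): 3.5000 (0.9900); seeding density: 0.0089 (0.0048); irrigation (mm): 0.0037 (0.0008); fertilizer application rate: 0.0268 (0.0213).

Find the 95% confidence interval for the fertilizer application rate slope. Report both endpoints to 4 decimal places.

(-0.0157, 0.0693)

Read off: b = 0.0268, SE = 0.0213 for fertilizer application rate.
df = n − k − 1 = 69 − 3 − 1 = 65.
t* = t_{0.025, 65} = 1.997138.
Margin = t* × SE = 1.997138 × 0.0213 = 0.042539.
CI: 0.0268 ± 0.042539 → (-0.0157, 0.0693).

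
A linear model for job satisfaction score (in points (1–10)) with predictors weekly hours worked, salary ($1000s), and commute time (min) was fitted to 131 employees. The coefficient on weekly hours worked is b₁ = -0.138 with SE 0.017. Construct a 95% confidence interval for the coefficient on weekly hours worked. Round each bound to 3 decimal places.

(-0.172, -0.104)

df = n − k − 1 = 131 − 3 − 1 = 127.
t* = t_{0.025, 127} = 1.97882.
Margin = t* × SE = 1.97882 × 0.017 = 0.03364.
CI: -0.138 ± 0.03364 → (-0.172, -0.104).
With 95% confidence, each one-unit increase in weekly hours worked is associated with a change of between -0.172 and -0.104 points (1–10) in job satisfaction score, holding the other predictors fixed.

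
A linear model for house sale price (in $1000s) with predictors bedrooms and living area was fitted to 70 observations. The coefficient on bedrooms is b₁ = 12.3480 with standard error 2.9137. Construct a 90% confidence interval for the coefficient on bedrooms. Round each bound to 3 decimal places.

(7.488, 17.208)

df = n − k − 1 = 70 − 2 − 1 = 67.
t* = t_{0.05, 67} = 1.667916.
Margin = t* × SE = 1.667916 × 2.9137 = 4.85981.
CI: 12.3480 ± 4.85981 → (7.488, 17.208).
With 90% confidence, each one-unit increase in bedrooms is associated with a change of between 7.488 and 17.208 $1000s in house sale price, holding the other predictors fixed.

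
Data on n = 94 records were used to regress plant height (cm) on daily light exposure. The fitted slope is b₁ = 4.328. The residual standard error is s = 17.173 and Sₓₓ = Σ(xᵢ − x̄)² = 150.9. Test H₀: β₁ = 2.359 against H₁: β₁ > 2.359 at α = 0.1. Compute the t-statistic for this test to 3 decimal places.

t = 1.408

SE(b₁) = s/√Sₓₓ = 17.173/√150.9 = 1.39798.
t = (4.328 − 2.359) / 1.39798 = 1.408.
df = n − 2 = 92.
One-sided p ≈ 0.0812, which is < 0.1, so reject H₀.
There is evidence that the true slope on daily light exposure exceeds 2.359 cm per unit.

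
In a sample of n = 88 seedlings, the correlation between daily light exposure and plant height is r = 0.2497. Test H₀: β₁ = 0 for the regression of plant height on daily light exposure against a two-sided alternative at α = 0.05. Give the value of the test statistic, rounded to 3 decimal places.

t = r·√(n − 2)/√(1 − r²) = 0.2497·√86/√0.93765 = 2.391.
df = n − 2 = 86.
Two-sided p ≈ 0.0190, which is < 0.05, so reject H₀.
There is evidence of a linear association between daily light exposure and plant height.

t = 2.391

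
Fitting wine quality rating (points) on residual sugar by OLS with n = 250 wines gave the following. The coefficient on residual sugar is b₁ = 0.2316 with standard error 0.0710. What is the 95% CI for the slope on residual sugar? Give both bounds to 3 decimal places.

df = n − 2 = 250 − 2 = 248.
t* = t_{0.025, 248} = 1.969576.
Margin = t* × SE = 1.969576 × 0.0710 = 0.13984.
CI: 0.2316 ± 0.13984 → (0.092, 0.371).
With 95% confidence, each one-unit increase in residual sugar is associated with a change of between 0.092 and 0.371 points in wine quality rating.

(0.092, 0.371)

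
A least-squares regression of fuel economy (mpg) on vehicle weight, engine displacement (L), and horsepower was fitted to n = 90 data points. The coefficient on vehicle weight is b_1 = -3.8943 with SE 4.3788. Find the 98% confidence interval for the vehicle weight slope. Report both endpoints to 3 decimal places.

df = n − k − 1 = 90 − 3 − 1 = 86.
t* = t_{0.01, 86} = 2.370493.
Margin = t* × SE = 2.370493 × 4.3788 = 10.37992.
CI: -3.8943 ± 10.37992 → (-14.274, 6.486).
With 98% confidence, each one-unit increase in vehicle weight is associated with a change of between -14.274 and 6.486 mpg in fuel economy, holding the other predictors fixed.

(-14.274, 6.486)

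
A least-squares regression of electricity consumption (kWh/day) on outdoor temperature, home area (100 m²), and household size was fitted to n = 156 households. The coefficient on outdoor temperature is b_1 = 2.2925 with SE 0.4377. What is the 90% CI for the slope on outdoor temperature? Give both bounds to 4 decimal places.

df = n − k − 1 = 156 − 3 − 1 = 152.
t* = t_{0.05, 152} = 1.65494.
Margin = t* × SE = 1.65494 × 0.4377 = 0.724367.
CI: 2.2925 ± 0.724367 → (1.5681, 3.0169).
With 90% confidence, each one-unit increase in outdoor temperature is associated with a change of between 1.5681 and 3.0169 kWh/day in electricity consumption, holding the other predictors fixed.

(1.5681, 3.0169)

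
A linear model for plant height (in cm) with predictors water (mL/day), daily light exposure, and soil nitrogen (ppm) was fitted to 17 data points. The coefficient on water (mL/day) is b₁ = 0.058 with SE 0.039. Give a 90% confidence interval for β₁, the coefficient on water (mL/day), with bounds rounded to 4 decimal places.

df = n − k − 1 = 17 − 3 − 1 = 13.
t* = t_{0.05, 13} = 1.770933.
Margin = t* × SE = 1.770933 × 0.039 = 0.069066.
CI: 0.058 ± 0.069066 → (-0.0111, 0.1271).
With 90% confidence, each one-unit increase in water (mL/day) is associated with a change of between -0.0111 and 0.1271 cm in plant height, holding the other predictors fixed.

(-0.0111, 0.1271)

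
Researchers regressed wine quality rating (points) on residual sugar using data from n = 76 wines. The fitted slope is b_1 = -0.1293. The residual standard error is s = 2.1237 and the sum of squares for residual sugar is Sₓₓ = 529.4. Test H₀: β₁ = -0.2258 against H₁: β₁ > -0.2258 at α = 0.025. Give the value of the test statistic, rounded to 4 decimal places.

t = 1.0455

SE(b_1) = s/√Sₓₓ = 2.1237/√529.4 = 0.0922999.
t = (-0.1293 − (-0.2258)) / 0.0922999 = 1.0455.
df = n − 2 = 74.
One-sided p ≈ 0.1496, which is ≥ 0.025, so fail to reject H₀.
The data do not give significant evidence that the true slope on residual sugar exceeds -0.2258 points per unit.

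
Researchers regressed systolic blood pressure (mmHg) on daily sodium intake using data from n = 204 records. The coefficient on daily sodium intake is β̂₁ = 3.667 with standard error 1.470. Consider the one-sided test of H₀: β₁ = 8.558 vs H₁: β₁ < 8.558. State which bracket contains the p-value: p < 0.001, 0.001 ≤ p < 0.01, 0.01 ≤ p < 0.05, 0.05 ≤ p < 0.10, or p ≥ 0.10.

p < 0.001

t = (3.667 − 8.558) / 1.470 = -3.327.
df = n − 2 = 204 − 2 = 202.
One-sided p = P(T_{202} < t) ≈ 0.0005.
So p < 0.001.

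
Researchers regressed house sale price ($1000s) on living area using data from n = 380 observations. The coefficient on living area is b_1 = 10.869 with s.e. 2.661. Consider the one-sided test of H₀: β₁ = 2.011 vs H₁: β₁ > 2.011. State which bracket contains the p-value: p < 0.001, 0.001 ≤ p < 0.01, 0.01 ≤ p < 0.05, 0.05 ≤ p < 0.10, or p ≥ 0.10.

p < 0.001

t = (10.869 − 2.011) / 2.661 = 3.329.
df = n − 2 = 380 − 2 = 378.
One-sided p = P(T_{378} > t) ≈ 0.0005.
So p < 0.001.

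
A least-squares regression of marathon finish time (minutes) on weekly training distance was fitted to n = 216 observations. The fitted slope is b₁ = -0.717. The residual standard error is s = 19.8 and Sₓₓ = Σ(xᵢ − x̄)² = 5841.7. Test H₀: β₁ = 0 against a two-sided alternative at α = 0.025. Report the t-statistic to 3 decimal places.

t = -2.768

SE(b₁) = s/√Sₓₓ = 19.8/√5841.7 = 0.259057.
t = -0.717 / 0.259057 = -2.768.
df = n − 2 = 214.
Two-sided p ≈ 0.0061, which is < 0.025, so reject H₀.
There is evidence that weekly training distance is associated with marathon finish time.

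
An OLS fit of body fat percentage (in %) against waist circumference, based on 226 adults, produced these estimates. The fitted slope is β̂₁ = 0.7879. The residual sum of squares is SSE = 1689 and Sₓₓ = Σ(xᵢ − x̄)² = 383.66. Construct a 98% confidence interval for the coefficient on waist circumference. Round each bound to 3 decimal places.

(0.459, 1.116)

MSE = SSE/(n − 2) = 1689/224 = 7.54018.
SE(β̂₁) = √(MSE/Sₓₓ) = √(7.54018/383.66) = 0.14019.
df = n − 2 = 224.
t* = t_{0.01, 224} = 2.34311.
Margin = t* × SE = 2.34311 × 0.14019 = 0.32848.
CI: 0.7879 ± 0.32848 → (0.459, 1.116).
With 98% confidence, each one-unit increase in waist circumference is associated with a change of between 0.459 and 1.116 % in body fat percentage.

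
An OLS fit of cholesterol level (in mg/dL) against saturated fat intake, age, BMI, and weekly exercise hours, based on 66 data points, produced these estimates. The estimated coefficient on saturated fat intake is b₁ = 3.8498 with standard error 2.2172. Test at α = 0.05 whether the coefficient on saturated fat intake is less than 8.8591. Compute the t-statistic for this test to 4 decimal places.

H₀: β₁ = 8.8591 vs H₁: β₁ < 8.8591.
t = (b₁ − β₁⁰)/SE = (3.8498 − 8.8591) / 2.2172 = -2.2593.
df = n − k − 1 = 66 − 4 − 1 = 61.
One-sided p ≈ 0.0137, which is < 0.05, so reject H₀.
There is evidence that the true slope on saturated fat intake is below 8.8591 mg/dL per unit, holding the other predictors fixed.

t = -2.2593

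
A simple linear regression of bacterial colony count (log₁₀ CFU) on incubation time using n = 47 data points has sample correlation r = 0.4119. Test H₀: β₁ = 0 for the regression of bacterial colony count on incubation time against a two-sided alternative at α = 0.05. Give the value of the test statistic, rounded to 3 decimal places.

t = 3.032

t = r·√(n − 2)/√(1 − r²) = 0.4119·√45/√0.830338 = 3.032.
df = n − 2 = 45.
Two-sided p ≈ 0.0040, which is < 0.05, so reject H₀.
There is evidence of a linear association between incubation time and bacterial colony count.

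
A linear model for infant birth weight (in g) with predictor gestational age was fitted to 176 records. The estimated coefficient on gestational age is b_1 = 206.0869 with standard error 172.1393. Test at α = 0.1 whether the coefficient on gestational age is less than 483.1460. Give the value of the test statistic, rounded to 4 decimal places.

t = -1.6095

H₀: β₁ = 483.1460 vs H₁: β₁ < 483.1460.
t = (b_1 − β₁⁰)/SE = (206.0869 − 483.1460) / 172.1393 = -1.6095.
df = n − 2 = 176 − 2 = 174.
One-sided p ≈ 0.0547, which is < 0.1, so reject H₀.
There is evidence that the true slope on gestational age is below 483.1460 g per unit.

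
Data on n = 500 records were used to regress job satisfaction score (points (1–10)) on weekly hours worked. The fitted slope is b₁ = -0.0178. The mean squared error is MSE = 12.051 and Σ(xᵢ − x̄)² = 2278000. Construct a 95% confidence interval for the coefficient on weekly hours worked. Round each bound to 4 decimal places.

(-0.0223, -0.0133)

SE(b₁) = √(MSE/Sₓₓ) = √(12.051/2278000) = 0.00230004.
df = n − 2 = 498.
t* = t_{0.025, 498} = 1.964739.
Margin = t* × SE = 1.964739 × 0.00230004 = 0.004519.
CI: -0.0178 ± 0.004519 → (-0.0223, -0.0133).
With 95% confidence, each one-unit increase in weekly hours worked is associated with a change of between -0.0223 and -0.0133 points (1–10) in job satisfaction score.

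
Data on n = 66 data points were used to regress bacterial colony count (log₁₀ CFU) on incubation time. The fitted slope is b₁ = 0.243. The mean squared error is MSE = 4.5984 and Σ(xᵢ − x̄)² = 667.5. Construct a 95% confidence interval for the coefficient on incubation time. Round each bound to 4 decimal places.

SE(b₁) = √(MSE/Sₓₓ) = √(4.5984/667.5) = 0.0829999.
df = n − 2 = 64.
t* = t_{0.025, 64} = 1.99773.
Margin = t* × SE = 1.99773 × 0.0829999 = 0.165811.
CI: 0.243 ± 0.165811 → (0.0772, 0.4088).
With 95% confidence, each one-unit increase in incubation time is associated with a change of between 0.0772 and 0.4088 log₁₀ CFU in bacterial colony count.

(0.0772, 0.4088)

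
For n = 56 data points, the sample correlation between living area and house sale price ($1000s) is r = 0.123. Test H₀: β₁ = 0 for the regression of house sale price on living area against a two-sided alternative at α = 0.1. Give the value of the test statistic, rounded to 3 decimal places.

t = 0.911

t = r·√(n − 2)/√(1 − r²) = 0.123·√54/√0.984871 = 0.911.
df = n − 2 = 54.
Two-sided p ≈ 0.3665, which is ≥ 0.1, so fail to reject H₀.
The data do not give significant evidence of a linear association between living area and house sale price.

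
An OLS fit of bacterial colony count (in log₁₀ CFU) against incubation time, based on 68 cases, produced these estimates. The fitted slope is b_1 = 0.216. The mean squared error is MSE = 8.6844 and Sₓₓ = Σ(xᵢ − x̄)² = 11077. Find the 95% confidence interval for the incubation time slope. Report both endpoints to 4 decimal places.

(0.1601, 0.2719)

SE(b_1) = √(MSE/Sₓₓ) = √(8.6844/11077) = 0.0280001.
df = n − 2 = 66.
t* = t_{0.025, 66} = 1.996564.
Margin = t* × SE = 1.996564 × 0.0280001 = 0.055904.
CI: 0.216 ± 0.055904 → (0.1601, 0.2719).
With 95% confidence, each one-unit increase in incubation time is associated with a change of between 0.1601 and 0.2719 log₁₀ CFU in bacterial colony count.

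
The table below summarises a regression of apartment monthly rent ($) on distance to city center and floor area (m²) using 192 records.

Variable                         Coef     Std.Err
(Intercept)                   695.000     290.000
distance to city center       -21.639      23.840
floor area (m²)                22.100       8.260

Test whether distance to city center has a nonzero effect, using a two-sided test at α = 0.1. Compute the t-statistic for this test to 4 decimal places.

t = -0.9077

Read off: b = -21.639, SE = 23.840 for distance to city center.
H₀: β₁ = 0 vs H₁: β₁ ≠ 0.
t = -21.639 / 23.840 = -0.9077.
df = n − k − 1 = 192 − 2 − 1 = 189.
Two-sided p ≈ 0.3652, which is ≥ 0.1, so fail to reject H₀.
The data do not give significant evidence of an association between distance to city center and apartment monthly rent, after adjusting for the other predictors.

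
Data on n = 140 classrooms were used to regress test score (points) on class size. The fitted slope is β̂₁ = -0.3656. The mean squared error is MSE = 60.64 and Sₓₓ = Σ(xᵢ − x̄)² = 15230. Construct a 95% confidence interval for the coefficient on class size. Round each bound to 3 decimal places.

(-0.490, -0.241)

SE(β̂₁) = √(MSE/Sₓₓ) = √(60.64/15230) = 0.0631.
df = n − 2 = 138.
t* = t_{0.025, 138} = 1.977304.
Margin = t* × SE = 1.977304 × 0.0631 = 0.12477.
CI: -0.3656 ± 0.12477 → (-0.490, -0.241).
With 95% confidence, each one-unit increase in class size is associated with a change of between -0.490 and -0.241 points in test score.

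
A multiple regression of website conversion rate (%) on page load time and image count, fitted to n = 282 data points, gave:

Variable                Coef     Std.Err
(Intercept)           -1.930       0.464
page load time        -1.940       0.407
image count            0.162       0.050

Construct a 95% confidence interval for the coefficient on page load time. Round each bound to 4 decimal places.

Read off: b = -1.940, SE = 0.407 for page load time.
df = n − k − 1 = 282 − 2 − 1 = 279.
t* = t_{0.025, 279} = 1.968503.
Margin = t* × SE = 1.968503 × 0.407 = 0.801181.
CI: -1.940 ± 0.801181 → (-2.7412, -1.1388).

(-2.7412, -1.1388)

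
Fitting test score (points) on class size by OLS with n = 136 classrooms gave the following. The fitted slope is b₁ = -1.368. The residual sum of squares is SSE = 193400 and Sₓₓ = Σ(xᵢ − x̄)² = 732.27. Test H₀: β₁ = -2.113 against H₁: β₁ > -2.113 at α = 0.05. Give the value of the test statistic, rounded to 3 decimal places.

MSE = SSE/(n − 2) = 193400/134 = 1443.28.
SE(b₁) = √(MSE/Sₓₓ) = √(1443.28/732.27) = 1.40391.
t = (-1.368 − (-2.113)) / 1.40391 = 0.531.
df = n − 2 = 134.
One-sided p ≈ 0.2983, which is ≥ 0.05, so fail to reject H₀.
The data do not give significant evidence that the true slope on class size exceeds -2.113 points per unit.

t = 0.531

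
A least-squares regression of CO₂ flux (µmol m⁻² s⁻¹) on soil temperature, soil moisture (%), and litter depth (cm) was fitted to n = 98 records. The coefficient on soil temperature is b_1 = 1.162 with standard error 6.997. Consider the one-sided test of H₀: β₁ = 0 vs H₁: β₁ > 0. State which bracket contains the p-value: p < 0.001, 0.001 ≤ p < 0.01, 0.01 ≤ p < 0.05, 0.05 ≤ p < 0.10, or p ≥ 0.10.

t = 1.162 / 6.997 = 0.166.
df = n − k − 1 = 98 − 3 − 1 = 94.
One-sided p = P(T_{94} > t) ≈ 0.4342.
So p ≥ 0.10.

p ≥ 0.10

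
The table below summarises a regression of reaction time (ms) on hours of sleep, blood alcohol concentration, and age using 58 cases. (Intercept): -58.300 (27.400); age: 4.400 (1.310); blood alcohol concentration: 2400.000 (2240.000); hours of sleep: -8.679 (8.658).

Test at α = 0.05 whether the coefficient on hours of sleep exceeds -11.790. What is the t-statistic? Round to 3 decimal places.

Read off: b = -8.679, SE = 8.658 for hours of sleep.
H₀: β₁ = -11.790 vs H₁: β₁ > -11.790.
t = (-8.679 − (-11.790)) / 8.658 = 0.359.
df = n − k − 1 = 58 − 3 − 1 = 54.
One-sided p ≈ 0.3604, which is ≥ 0.05, so fail to reject H₀.
The data do not give significant evidence that the true slope on hours of sleep exceeds -11.790 ms per unit, holding the other predictors fixed.

t = 0.359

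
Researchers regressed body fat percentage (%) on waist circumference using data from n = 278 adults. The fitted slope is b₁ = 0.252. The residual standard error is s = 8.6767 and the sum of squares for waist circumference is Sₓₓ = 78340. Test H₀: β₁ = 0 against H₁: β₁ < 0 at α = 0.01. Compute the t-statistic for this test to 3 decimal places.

t = 8.129

SE(b₁) = s/√Sₓₓ = 8.6767/√78340 = 0.0310001.
t = 0.252 / 0.0310001 = 8.129.
df = n − 2 = 276.
One-sided p ≈ 1.0000, which is ≥ 0.01, so fail to reject H₀.
The data do not give significant evidence that the true slope on waist circumference is negative.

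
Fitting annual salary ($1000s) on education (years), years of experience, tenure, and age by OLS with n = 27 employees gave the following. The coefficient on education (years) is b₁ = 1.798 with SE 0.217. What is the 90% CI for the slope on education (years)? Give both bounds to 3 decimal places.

(1.425, 2.171)

df = n − k − 1 = 27 − 4 − 1 = 22.
t* = t_{0.05, 22} = 1.717144.
Margin = t* × SE = 1.717144 × 0.217 = 0.37262.
CI: 1.798 ± 0.37262 → (1.425, 2.171).
With 90% confidence, each one-unit increase in education (years) is associated with a change of between 1.425 and 2.171 $1000s in annual salary, holding the other predictors fixed.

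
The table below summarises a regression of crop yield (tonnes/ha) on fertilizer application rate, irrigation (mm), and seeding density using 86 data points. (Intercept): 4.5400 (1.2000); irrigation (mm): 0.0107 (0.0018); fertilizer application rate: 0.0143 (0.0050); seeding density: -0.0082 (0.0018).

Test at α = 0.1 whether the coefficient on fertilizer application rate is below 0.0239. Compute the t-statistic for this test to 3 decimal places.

Read off: b = 0.0143, SE = 0.0050 for fertilizer application rate.
H₀: β₁ = 0.0239 vs H₁: β₁ < 0.0239.
t = (0.0143 − 0.0239) / 0.0050 = -1.920.
df = n − k − 1 = 86 − 3 − 1 = 82.
One-sided p ≈ 0.0292, which is < 0.1, so reject H₀.
There is evidence that the true slope on fertilizer application rate is below 0.0239 tonnes/ha per unit, holding the other predictors fixed.

t = -1.920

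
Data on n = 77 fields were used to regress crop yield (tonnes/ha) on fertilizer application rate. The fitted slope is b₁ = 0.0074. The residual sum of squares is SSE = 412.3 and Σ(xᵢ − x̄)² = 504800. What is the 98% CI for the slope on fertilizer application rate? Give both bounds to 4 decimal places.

(-0.0004, 0.0152)

MSE = SSE/(n − 2) = 412.3/75 = 5.49733.
SE(b₁) = √(MSE/Sₓₓ) = √(5.49733/504800) = 0.00330002.
df = n − 2 = 75.
t* = t_{0.01, 75} = 2.377102.
Margin = t* × SE = 2.377102 × 0.00330002 = 0.007844.
CI: 0.0074 ± 0.007844 → (-0.0004, 0.0152).
With 98% confidence, each one-unit increase in fertilizer application rate is associated with a change of between -0.0004 and 0.0152 tonnes/ha in crop yield.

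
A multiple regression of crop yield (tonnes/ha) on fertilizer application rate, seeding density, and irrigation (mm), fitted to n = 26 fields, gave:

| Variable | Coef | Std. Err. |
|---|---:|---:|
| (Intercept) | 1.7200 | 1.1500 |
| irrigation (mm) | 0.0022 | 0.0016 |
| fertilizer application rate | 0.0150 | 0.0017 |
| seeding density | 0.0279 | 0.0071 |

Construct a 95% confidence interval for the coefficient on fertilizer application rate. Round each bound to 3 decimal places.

Read off: b = 0.0150, SE = 0.0017 for fertilizer application rate.
df = n − k − 1 = 26 − 3 − 1 = 22.
t* = t_{0.025, 22} = 2.073873.
Margin = t* × SE = 2.073873 × 0.0017 = 0.00353.
CI: 0.0150 ± 0.00353 → (0.011, 0.019).

(0.011, 0.019)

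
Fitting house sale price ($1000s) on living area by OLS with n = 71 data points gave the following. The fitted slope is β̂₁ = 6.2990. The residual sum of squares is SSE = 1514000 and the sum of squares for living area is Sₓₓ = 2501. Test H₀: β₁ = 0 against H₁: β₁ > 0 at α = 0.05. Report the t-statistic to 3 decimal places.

MSE = SSE/(n − 2) = 1514000/69 = 21942.
SE(β̂₁) = √(MSE/Sₓₓ) = √(21942/2501) = 2.96198.
t = 6.2990 / 2.96198 = 2.127.
df = n − 2 = 69.
One-sided p ≈ 0.0185, which is < 0.05, so reject H₀.
There is evidence that the true slope on living area is positive.

t = 2.127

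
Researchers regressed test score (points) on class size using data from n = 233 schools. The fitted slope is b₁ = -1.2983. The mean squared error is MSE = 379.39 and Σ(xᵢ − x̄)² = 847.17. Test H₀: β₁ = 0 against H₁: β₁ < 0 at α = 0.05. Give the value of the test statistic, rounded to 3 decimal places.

SE(b₁) = √(MSE/Sₓₓ) = √(379.39/847.17) = 0.669203.
t = -1.2983 / 0.669203 = -1.940.
df = n − 2 = 231.
One-sided p ≈ 0.0268, which is < 0.05, so reject H₀.
There is evidence that the true slope on class size is negative.

t = -1.940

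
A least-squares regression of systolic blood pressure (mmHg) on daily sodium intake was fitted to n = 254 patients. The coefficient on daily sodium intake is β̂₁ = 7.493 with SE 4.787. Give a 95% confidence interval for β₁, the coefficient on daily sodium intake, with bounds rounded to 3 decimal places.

(-1.935, 16.921)

df = n − 2 = 254 − 2 = 252.
t* = t_{0.025, 252} = 1.969422.
Margin = t* × SE = 1.969422 × 4.787 = 9.42762.
CI: 7.493 ± 9.42762 → (-1.935, 16.921).
With 95% confidence, each one-unit increase in daily sodium intake is associated with a change of between -1.935 and 16.921 mmHg in systolic blood pressure.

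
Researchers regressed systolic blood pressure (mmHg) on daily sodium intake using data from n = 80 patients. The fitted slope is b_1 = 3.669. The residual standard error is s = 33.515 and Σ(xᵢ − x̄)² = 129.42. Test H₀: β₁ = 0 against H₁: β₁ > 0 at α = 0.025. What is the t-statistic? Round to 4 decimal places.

SE(b_1) = s/√Sₓₓ = 33.515/√129.42 = 2.94604.
t = 3.669 / 2.94604 = 1.2454.
df = n − 2 = 78.
One-sided p ≈ 0.1084, which is ≥ 0.025, so fail to reject H₀.
The data do not give significant evidence that the true slope on daily sodium intake is positive.

t = 1.2454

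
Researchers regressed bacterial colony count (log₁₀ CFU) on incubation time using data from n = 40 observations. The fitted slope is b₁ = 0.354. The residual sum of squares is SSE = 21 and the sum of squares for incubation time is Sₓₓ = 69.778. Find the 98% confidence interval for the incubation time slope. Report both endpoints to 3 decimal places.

(0.138, 0.570)

MSE = SSE/(n − 2) = 21/38 = 0.552632.
SE(b₁) = √(MSE/Sₓₓ) = √(0.552632/69.778) = 0.0889936.
df = n − 2 = 38.
t* = t_{0.01, 38} = 2.428568.
Margin = t* × SE = 2.428568 × 0.0889936 = 0.21613.
CI: 0.354 ± 0.21613 → (0.138, 0.570).
With 98% confidence, each one-unit increase in incubation time is associated with a change of between 0.138 and 0.570 log₁₀ CFU in bacterial colony count.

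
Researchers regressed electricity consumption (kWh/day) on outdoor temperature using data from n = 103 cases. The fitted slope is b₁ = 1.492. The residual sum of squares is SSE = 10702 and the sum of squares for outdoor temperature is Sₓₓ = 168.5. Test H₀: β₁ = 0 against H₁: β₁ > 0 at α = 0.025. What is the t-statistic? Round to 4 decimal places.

t = 1.8815

MSE = SSE/(n − 2) = 10702/101 = 105.96.
SE(b₁) = √(MSE/Sₓₓ) = √(105.96/168.5) = 0.792998.
t = 1.492 / 0.792998 = 1.8815.
df = n − 2 = 101.
One-sided p ≈ 0.0314, which is ≥ 0.025, so fail to reject H₀.
The data do not give significant evidence that the true slope on outdoor temperature is positive.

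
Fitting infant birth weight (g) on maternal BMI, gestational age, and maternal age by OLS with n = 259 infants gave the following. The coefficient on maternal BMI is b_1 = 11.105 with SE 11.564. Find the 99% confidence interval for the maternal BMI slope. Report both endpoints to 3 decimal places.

(-18.906, 41.116)

df = n − k − 1 = 259 − 3 − 1 = 255.
t* = t_{0.005, 255} = 2.595246.
Margin = t* × SE = 2.595246 × 11.564 = 30.01143.
CI: 11.105 ± 30.01143 → (-18.906, 41.116).
With 99% confidence, each one-unit increase in maternal BMI is associated with a change of between -18.906 and 41.116 g in infant birth weight, holding the other predictors fixed.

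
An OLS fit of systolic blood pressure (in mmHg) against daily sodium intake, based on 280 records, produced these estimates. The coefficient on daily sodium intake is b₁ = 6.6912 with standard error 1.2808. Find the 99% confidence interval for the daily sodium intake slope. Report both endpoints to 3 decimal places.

(3.369, 10.013)

df = n − 2 = 280 − 2 = 278.
t* = t_{0.005, 278} = 2.59363.
Margin = t* × SE = 2.59363 × 1.2808 = 3.32192.
CI: 6.6912 ± 3.32192 → (3.369, 10.013).
With 99% confidence, each one-unit increase in daily sodium intake is associated with a change of between 3.369 and 10.013 mmHg in systolic blood pressure.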